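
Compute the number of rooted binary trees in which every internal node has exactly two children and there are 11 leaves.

16796

Full binary trees with 11 leaves have 11−1 = 10 internal nodes, so there are C_10 of them.
C_10 = C(20,10)/11 = 184756/11 = 16796.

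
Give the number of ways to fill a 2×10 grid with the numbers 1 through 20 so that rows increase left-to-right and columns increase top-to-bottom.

Standard Young tableaux of shape 2×n are counted by C_n; here n = 10.
C_10 = 16796.

16796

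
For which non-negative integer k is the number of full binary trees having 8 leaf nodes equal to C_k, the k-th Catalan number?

Full binary trees with 8 leaves have 8−1 = 7 internal nodes, so there are C_7 of them.

7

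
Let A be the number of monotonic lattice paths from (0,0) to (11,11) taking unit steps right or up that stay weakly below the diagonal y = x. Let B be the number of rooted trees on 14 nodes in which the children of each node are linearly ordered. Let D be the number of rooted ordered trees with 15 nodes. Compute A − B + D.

1990326

Monotone paths in an n×n grid that stay weakly below the diagonal are counted by C_n; here n = 11. So A = C_11 = 58786.
Rooted ordered (plane) trees on m nodes have m−1 edges and are counted by C_{m−1}; m = 14 gives C_13. So B = C_13 = 742900.
Rooted ordered (plane) trees on m nodes have m−1 edges and are counted by C_{m−1}; m = 15 gives C_14. So D = C_14 = 2674440.
A − B + D = 58786 − 742900 + 2674440 = 1990326.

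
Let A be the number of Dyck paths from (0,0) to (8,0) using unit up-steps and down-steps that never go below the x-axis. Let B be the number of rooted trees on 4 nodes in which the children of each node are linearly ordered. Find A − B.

9

A Dyck path with 4 up-steps and 4 down-steps has semilength 4, so there are C_4 of them. So A = C_4 = 14.
A rooted plane tree on 4 nodes has 3 edges, and such trees are counted by C_3. So B = C_3 = 5.
A − B = 14 − 5 = 9.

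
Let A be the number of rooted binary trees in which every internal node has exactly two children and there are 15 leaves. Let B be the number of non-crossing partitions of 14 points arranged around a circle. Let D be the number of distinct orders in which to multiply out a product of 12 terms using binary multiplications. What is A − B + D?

A full binary tree with L leaves has L−1 internal nodes and is counted by C_{L−1}; L = 15 gives C_14. So A = C_14 = 2674440.
The non-crossing partitions of [14] form a lattice of size C_14. So B = C_14 = 2674440.
Ways to associate a product of 12 factors correspond to binary trees on 12 leaves, so the count is C_11. So D = C_11 = 58786.
A − B + D = 2674440 − 2674440 + 58786 = 58786.

58786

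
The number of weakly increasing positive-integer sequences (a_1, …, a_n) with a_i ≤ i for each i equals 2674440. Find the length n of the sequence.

Such sub-staircase sequences of length n are counted by C_n. Since C_14 = 2674440, the index is 14.

14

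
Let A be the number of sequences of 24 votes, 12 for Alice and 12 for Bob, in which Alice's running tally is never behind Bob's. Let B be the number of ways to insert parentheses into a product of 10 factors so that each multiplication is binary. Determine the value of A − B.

Reading a vote for the leader as '(' and for the other as ')' turns such a sequence into a balanced string of 12 pairs, so the count is C_12. So A = C_12 = 208012.
Parenthesizations of m factors correspond to full binary trees with m leaves, counted by C_{m−1}; m = 10 gives C_9. So B = C_9 = 4862.
A − B = 208012 − 4862 = 203150.

203150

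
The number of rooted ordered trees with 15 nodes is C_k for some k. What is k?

14

Rooted ordered (plane) trees on m nodes have m−1 edges and are counted by C_{m−1}; m = 15 gives C_14.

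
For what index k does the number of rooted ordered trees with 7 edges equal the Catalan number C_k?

7

A rooted plane tree with 7 edges has 8 nodes, and the count is C_7.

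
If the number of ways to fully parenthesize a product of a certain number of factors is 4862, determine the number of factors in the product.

10

Parenthesizations of m factors are counted by C_{m−1}, and C_9 = 4862.
So the index is 9, and the number of factors is 9 + 1 = 10.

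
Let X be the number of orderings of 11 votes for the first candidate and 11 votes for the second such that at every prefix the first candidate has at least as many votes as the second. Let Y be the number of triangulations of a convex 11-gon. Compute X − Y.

53924

Reading a vote for the leader as '(' and for the other as ')' turns such a sequence into a balanced string of 11 pairs, so the count is C_11. So X = C_11 = 58786.
The number of triangulations of an 11-gon is the Catalan number C_9 (index = sides − 2). So Y = C_9 = 4862.
X − Y = 58786 − 4862 = 53924.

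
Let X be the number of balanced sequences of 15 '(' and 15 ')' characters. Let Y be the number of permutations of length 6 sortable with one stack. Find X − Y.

A balanced arrangement of 15 bracket pairs is a Dyck word of semilength 15, so the count is C_15. So X = C_15 = 9694845.
By Knuth's characterisation, the stack-sortable permutations of length 6 are the 231-avoiders, numbering C_6. So Y = C_6 = 132.
X − Y = 9694845 − 132 = 9694713.

9694713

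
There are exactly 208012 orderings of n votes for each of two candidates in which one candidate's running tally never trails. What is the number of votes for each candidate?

12

Such ballot sequences with n votes each are counted by C_n; 208012 = C_12.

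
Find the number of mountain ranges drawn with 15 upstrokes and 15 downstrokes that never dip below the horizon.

9694845

Paths of 15 up- and 15 down-steps that never dip below the axis are Dyck paths; their count is C_15.
C_15 = C(30,15)/16 = 155117520/16 = 9694845.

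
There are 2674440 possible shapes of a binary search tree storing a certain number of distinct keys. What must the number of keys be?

Binary search tree shapes on n keys are counted by C_n, and C_14 = 2674440.

14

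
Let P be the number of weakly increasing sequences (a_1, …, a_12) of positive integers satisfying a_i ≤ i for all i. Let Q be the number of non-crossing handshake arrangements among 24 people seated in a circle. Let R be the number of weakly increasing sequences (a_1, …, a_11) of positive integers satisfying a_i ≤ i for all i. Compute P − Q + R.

Weakly increasing sequences with a_i ≤ i biject with Dyck paths of semilength 12, so there are C_12. So P = C_12 = 208012.
With 24 = 2·12 people, non-crossing handshake pairings are non-crossing perfect matchings on a circle, counted by C_12. So Q = C_12 = 208012.
Such sub-staircase sequences of length n are counted by C_n; here n = 11. So R = C_11 = 58786.
P − Q + R = 208012 − 208012 + 58786 = 58786.

58786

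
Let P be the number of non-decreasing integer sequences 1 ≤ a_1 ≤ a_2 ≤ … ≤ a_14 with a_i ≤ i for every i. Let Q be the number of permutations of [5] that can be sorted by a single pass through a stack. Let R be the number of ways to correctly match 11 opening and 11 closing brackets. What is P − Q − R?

Such sub-staircase sequences of length n are counted by C_n; here n = 14. So P = C_14 = 2674440.
Stack-sortable permutations are exactly the 231-avoiding ones, counted by C_n; here n = 5. So Q = C_5 = 42.
Balanced strings of n pairs of brackets are counted by C_n; here n = 11. So R = C_11 = 58786.
P − Q − R = 2674440 − 42 − 58786 = 2615612.

2615612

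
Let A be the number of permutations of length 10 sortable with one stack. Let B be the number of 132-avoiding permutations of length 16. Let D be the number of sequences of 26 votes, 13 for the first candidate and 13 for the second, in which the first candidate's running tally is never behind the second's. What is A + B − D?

34631566

By Knuth's characterisation, the stack-sortable permutations of length 10 are the 231-avoiders, numbering C_10. So A = C_10 = 16796.
For any fixed pattern of length 3, the pattern-avoiding permutations of [16] number C_16. So B = C_16 = 35357670.
Reading a vote for the leader as '(' and for the other as ')' turns such a sequence into a balanced string of 13 pairs, so the count is C_13. So D = C_13 = 742900.
A + B − D = 16796 + 35357670 − 742900 = 34631566.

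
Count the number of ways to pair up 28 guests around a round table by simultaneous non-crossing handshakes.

Non-crossing handshake pairings of 2n people are counted by C_n; 28 people gives n = 14.
C_14 = C(28,14)/15 = 40116600/15 = 2674440.

2674440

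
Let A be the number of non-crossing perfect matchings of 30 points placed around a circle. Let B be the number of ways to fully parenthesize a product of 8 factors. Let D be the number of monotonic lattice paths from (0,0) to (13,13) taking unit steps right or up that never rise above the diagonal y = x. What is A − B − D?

8951516

Non-crossing perfect matchings of 2n points on a circle are counted by C_n; with 30 points, n = 15. So A = C_15 = 9694845.
Ways to associate a product of 8 factors correspond to binary trees on 8 leaves, so the count is C_7. So B = C_7 = 429.
Sub-diagonal monotone paths from (0,0) to (13,13) biject with Dyck paths of semilength 13, giving C_13. So D = C_13 = 742900.
A − B − D = 9694845 − 429 − 742900 = 8951516.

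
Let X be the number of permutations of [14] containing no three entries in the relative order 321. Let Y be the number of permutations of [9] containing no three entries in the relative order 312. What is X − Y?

2669578

For any fixed pattern of length 3, the pattern-avoiding permutations of [14] number C_14. So X = C_14 = 2674440.
For any fixed pattern of length 3, the pattern-avoiding permutations of [9] number C_9. So Y = C_9 = 4862.
X − Y = 2674440 − 4862 = 2669578.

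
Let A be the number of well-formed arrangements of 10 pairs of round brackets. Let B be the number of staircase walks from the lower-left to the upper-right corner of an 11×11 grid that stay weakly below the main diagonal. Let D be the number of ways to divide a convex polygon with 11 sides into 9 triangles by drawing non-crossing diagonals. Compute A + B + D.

With 10 pairs the number of balanced bracket strings is the Catalan number C_10. So A = C_10 = 16796.
Sub-diagonal monotone paths from (0,0) to (11,11) biject with Dyck paths of semilength 11, giving C_11. So B = C_11 = 58786.
The number of triangulations of an 11-gon is the Catalan number C_9 (index = sides − 2). So D = C_9 = 4862.
A + B + D = 16796 + 58786 + 4862 = 80444.

80444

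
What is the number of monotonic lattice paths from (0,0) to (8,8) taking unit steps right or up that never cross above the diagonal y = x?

Sub-diagonal monotone paths from (0,0) to (8,8) biject with Dyck paths of semilength 8, giving C_8.
C_8 = C(16,8)/9 = 12870/9 = 1430.

1430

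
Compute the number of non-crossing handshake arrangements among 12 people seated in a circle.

132

With 12 = 2·6 people, non-crossing handshake pairings are non-crossing perfect matchings on a circle, counted by C_6.
C_6 = 132.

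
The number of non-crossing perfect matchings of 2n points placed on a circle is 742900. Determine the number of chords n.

13

Non-crossing pairings of 2n points on a circle are counted by C_n. Since C_13 = 742900, the index is 13.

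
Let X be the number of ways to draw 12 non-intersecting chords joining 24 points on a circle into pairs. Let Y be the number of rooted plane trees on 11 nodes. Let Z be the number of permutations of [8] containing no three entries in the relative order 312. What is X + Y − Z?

223378

Non-crossing perfect matchings of 2n points on a circle are counted by C_n; with 24 points, n = 12. So X = C_12 = 208012.
Rooted ordered (plane) trees on m nodes have m−1 edges and are counted by C_{m−1}; m = 11 gives C_10. So Y = C_10 = 16796.
Permutations of [n] avoiding any single length-3 pattern are counted by C_n; here n = 8. So Z = C_8 = 1430.
X + Y − Z = 208012 + 16796 − 1430 = 223378.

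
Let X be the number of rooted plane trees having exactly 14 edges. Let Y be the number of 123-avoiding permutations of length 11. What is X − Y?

2615654

A rooted plane tree with 14 edges has 15 nodes, and the count is C_14. So X = C_14 = 2674440.
Permutations of [n] avoiding any single length-3 pattern are counted by C_n; here n = 11. So Y = C_11 = 58786.
X − Y = 2674440 − 58786 = 2615654.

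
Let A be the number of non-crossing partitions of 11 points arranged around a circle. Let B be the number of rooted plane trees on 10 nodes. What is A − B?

The non-crossing partitions of [11] form a lattice of size C_11. So A = C_11 = 58786.
Rooted ordered (plane) trees on m nodes have m−1 edges and are counted by C_{m−1}; m = 10 gives C_9. So B = C_9 = 4862.
A − B = 58786 − 4862 = 53924.

53924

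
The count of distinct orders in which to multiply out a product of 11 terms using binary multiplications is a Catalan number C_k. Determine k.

10

Bracketing 11 factors into binary products is counted by C_{11−1} = C_10.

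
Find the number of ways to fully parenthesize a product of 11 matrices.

Parenthesizations of m factors correspond to full binary trees with m leaves, counted by C_{m−1}; m = 11 gives C_10.
C_10 = 16796.

16796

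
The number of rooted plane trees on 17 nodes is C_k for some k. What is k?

A rooted plane tree on 17 nodes has 16 edges, and such trees are counted by C_16.

16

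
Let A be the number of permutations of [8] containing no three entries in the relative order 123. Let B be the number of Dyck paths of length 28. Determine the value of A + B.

Permutations of [n] avoiding any single length-3 pattern are counted by C_n; here n = 8. So A = C_8 = 1430.
A Dyck path with 14 up-steps and 14 down-steps has semilength 14, so there are C_14 of them. So B = C_14 = 2674440.
A + B = 1430 + 2674440 = 2675870.

2675870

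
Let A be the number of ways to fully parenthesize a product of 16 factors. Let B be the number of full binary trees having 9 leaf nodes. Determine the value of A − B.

9693415

Ways to associate a product of 16 factors correspond to binary trees on 16 leaves, so the count is C_15. So A = C_15 = 9694845.
Full binary trees with 9 leaves have 9−1 = 8 internal nodes, so there are C_8 of them. So B = C_8 = 1430.
A − B = 9694845 − 1430 = 9693415.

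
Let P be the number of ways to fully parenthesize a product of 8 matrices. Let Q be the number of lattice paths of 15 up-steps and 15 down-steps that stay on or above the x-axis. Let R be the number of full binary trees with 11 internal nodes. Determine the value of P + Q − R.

Parenthesizations of m factors correspond to full binary trees with m leaves, counted by C_{m−1}; m = 8 gives C_7. So P = C_7 = 429.
A Dyck path with 15 up-steps and 15 down-steps has semilength 15, so there are C_15 of them. So Q = C_15 = 9694845.
The number of full binary trees on 11 internal nodes is the Catalan number C_11. So R = C_11 = 58786.
P + Q − R = 429 + 9694845 − 58786 = 9636488.

9636488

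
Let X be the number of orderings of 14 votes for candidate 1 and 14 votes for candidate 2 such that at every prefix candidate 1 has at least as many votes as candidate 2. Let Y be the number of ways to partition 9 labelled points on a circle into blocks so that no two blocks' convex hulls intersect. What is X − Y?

Ballot sequences with n votes each where one side never trails are Dyck words, counted by C_n; here n = 14. So X = C_14 = 2674440.
Non-crossing partitions of an n-element set are counted by C_n; here n = 9. So Y = C_9 = 4862.
X − Y = 2674440 − 4862 = 2669578.

2669578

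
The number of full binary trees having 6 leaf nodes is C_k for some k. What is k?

A full binary tree with L leaves has L−1 internal nodes and is counted by C_{L−1}; L = 6 gives C_5.

5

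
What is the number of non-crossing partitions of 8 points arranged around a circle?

Non-crossing partitions of an n-element set are counted by C_n; here n = 8.
C_8 = C_7 · 2(2·7+1)/(7+2) = 429 · 30/9 = 1430.

1430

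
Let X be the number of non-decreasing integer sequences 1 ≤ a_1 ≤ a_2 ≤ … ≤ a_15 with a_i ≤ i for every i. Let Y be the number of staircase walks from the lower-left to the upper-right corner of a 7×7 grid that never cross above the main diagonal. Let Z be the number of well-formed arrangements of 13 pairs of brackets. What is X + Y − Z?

8952374

Weakly increasing sequences with a_i ≤ i biject with Dyck paths of semilength 15, so there are C_15. So X = C_15 = 9694845.
Sub-diagonal monotone paths from (0,0) to (7,7) biject with Dyck paths of semilength 7, giving C_7. So Y = C_7 = 429.
Balanced strings of n pairs of brackets are counted by C_n; here n = 13. So Z = C_13 = 742900.
X + Y − Z = 9694845 + 429 − 742900 = 8952374.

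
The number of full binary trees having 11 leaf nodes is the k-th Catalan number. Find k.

10

Full binary trees with 11 leaves have 11−1 = 10 internal nodes, so there are C_10 of them.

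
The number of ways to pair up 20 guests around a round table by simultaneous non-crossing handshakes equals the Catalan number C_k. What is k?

With 20 = 2·10 people, non-crossing handshake pairings are non-crossing perfect matchings on a circle, counted by C_10.

10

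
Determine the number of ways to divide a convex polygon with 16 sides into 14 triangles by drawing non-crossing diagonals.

The number of triangulations of a 16-gon is the Catalan number C_14 (index = sides − 2).
C_14 = C(28,14)/15 = 40116600/15 = 2674440.

2674440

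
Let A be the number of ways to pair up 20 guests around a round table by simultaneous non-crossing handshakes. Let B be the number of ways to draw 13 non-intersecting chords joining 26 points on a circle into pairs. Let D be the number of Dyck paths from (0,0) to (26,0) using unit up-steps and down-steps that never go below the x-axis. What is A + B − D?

16796

Non-crossing handshake pairings of 2n people are counted by C_n; 20 people gives n = 10. So A = C_10 = 16796.
Pairing 26 circle points by 13 non-crossing chords gives C_13 matchings. So B = C_13 = 742900.
Dyck paths of semilength n (length 2n) are counted by C_n; here n = 13. So D = C_13 = 742900.
A + B − D = 16796 + 742900 − 742900 = 16796.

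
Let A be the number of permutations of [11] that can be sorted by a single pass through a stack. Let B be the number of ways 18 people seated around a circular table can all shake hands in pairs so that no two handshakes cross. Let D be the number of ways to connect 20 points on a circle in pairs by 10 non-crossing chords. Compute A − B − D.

Stack-sortable permutations are exactly the 231-avoiding ones, counted by C_n; here n = 11. So A = C_11 = 58786.
With 18 = 2·9 people, non-crossing handshake pairings are non-crossing perfect matchings on a circle, counted by C_9. So B = C_9 = 4862.
Pairing 20 circle points by 10 non-crossing chords gives C_10 matchings. So D = C_10 = 16796.
A − B − D = 58786 − 4862 − 16796 = 37128.

37128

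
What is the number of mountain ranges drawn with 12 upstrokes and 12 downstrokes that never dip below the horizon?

A Dyck path with 12 up-steps and 12 down-steps has semilength 12, so there are C_12 of them.
C_12 = C(24,12)/13 = 2704156/13 = 208012.

208012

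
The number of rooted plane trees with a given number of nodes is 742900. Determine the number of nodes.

Rooted ordered trees on m nodes are counted by C_{m−1}; 742900 = C_13.
So the index is 13, and the number of nodes is 13 + 1 = 14.

14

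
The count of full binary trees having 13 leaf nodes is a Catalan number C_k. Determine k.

A full binary tree with L leaves has L−1 internal nodes and is counted by C_{L−1}; L = 13 gives C_12.

12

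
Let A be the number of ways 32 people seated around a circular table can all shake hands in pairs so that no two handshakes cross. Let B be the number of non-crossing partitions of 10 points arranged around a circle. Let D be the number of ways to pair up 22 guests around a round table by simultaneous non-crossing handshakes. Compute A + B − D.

With 32 = 2·16 people, non-crossing handshake pairings are non-crossing perfect matchings on a circle, counted by C_16. So A = C_16 = 35357670.
Non-crossing partitions of an n-element set are counted by C_n; here n = 10. So B = C_10 = 16796.
With 22 = 2·11 people, non-crossing handshake pairings are non-crossing perfect matchings on a circle, counted by C_11. So D = C_11 = 58786.
A + B − D = 35357670 + 16796 − 58786 = 35315680.

35315680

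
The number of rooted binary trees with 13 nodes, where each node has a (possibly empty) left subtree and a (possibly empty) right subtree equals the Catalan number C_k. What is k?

There are C_n binary search tree shapes on n keys; with n = 13 that is C_13.

13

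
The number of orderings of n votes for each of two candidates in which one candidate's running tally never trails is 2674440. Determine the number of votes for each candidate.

Such ballot sequences with n votes each are counted by C_n. Since C_14 = 2674440, the index is 14.

14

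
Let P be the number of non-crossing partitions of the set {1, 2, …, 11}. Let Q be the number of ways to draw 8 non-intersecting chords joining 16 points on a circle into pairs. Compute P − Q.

Non-crossing partitions of an n-element set are counted by C_n; here n = 11. So P = C_11 = 58786.
Pairing 16 circle points by 8 non-crossing chords gives C_8 matchings. So Q = C_8 = 1430.
P − Q = 58786 − 1430 = 57356.

57356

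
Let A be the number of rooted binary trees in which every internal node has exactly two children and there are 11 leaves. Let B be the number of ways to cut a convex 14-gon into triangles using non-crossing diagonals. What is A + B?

224808

Full binary trees with 11 leaves have 11−1 = 10 internal nodes, so there are C_10 of them. So A = C_10 = 16796.
Triangulations of a convex m-gon are counted by C_{m−2}; with m = 14 this is C_12. So B = C_12 = 208012.
A + B = 16796 + 208012 = 224808.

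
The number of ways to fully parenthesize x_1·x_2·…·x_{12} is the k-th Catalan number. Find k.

11

Ways to associate a product of 12 factors correspond to binary trees on 12 leaves, so the count is C_11.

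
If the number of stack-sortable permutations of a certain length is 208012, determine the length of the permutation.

12

Stack-sortable permutations of [n] are counted by C_n. Since C_12 = 208012, the index is 12.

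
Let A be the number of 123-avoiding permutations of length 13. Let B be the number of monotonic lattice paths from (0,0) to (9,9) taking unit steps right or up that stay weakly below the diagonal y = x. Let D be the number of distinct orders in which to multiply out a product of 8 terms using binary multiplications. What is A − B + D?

738467

For any fixed pattern of length 3, the pattern-avoiding permutations of [13] number C_13. So A = C_13 = 742900.
Sub-diagonal monotone paths from (0,0) to (9,9) biject with Dyck paths of semilength 9, giving C_9. So B = C_9 = 4862.
Bracketing 8 factors into binary products is counted by C_{8−1} = C_7. So D = C_7 = 429.
A − B + D = 742900 − 4862 + 429 = 738467.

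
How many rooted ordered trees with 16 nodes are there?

9694845

A rooted plane tree on 16 nodes has 15 edges, and such trees are counted by C_15.
C_15 = C_14 · 2(2·14+1)/(14+2) = 2674440 · 58/16 = 9694845.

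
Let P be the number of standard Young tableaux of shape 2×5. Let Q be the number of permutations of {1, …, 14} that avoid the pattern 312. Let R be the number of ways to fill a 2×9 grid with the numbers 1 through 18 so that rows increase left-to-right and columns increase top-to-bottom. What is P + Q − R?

By the hook-length formula (or a Dyck-path bijection), SYT of shape 2×5 number C_5. So P = C_5 = 42.
For any fixed pattern of length 3, the pattern-avoiding permutations of [14] number C_14. So Q = C_14 = 2674440.
Standard Young tableaux of shape 2×n are counted by C_n; here n = 9. So R = C_9 = 4862.
P + Q − R = 42 + 2674440 − 4862 = 2669620.

2669620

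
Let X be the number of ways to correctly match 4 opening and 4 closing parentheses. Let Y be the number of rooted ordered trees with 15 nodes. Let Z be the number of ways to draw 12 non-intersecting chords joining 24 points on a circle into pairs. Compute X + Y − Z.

With 4 pairs the number of balanced bracket strings is the Catalan number C_4. So X = C_4 = 14.
A rooted plane tree on 15 nodes has 14 edges, and such trees are counted by C_14. So Y = C_14 = 2674440.
Pairing 24 circle points by 12 non-crossing chords gives C_12 matchings. So Z = C_12 = 208012.
X + Y − Z = 14 + 2674440 − 208012 = 2466442.

2466442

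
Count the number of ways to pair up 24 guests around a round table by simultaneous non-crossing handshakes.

With 24 = 2·12 people, non-crossing handshake pairings are non-crossing perfect matchings on a circle, counted by C_12.
C_12 = C_11 · 2(2·11+1)/(11+2) = 58786 · 46/13 = 208012.

208012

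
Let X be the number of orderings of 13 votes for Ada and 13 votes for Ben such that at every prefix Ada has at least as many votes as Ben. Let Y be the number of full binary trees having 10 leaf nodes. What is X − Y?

Reading a vote for the leader as '(' and for the other as ')' turns such a sequence into a balanced string of 13 pairs, so the count is C_13. So X = C_13 = 742900.
Full binary trees with 10 leaves have 10−1 = 9 internal nodes, so there are C_9 of them. So Y = C_9 = 4862.
X − Y = 742900 − 4862 = 738038.

738038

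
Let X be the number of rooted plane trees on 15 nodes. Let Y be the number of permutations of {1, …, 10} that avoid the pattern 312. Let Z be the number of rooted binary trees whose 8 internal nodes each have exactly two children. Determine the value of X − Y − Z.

A rooted plane tree on 15 nodes has 14 edges, and such trees are counted by C_14. So X = C_14 = 2674440.
Permutations of [n] avoiding any single length-3 pattern are counted by C_n; here n = 10. So Y = C_10 = 16796.
The number of full binary trees on 8 internal nodes is the Catalan number C_8. So Z = C_8 = 1430.
X − Y − Z = 2674440 − 16796 − 1430 = 2656214.

2656214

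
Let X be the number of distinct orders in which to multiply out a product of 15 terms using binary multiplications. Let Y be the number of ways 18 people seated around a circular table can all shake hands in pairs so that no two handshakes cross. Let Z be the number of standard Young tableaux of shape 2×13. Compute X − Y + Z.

Parenthesizations of m factors correspond to full binary trees with m leaves, counted by C_{m−1}; m = 15 gives C_14. So X = C_14 = 2674440.
With 18 = 2·9 people, non-crossing handshake pairings are non-crossing perfect matchings on a circle, counted by C_9. So Y = C_9 = 4862.
By the hook-length formula (or a Dyck-path bijection), SYT of shape 2×13 number C_13. So Z = C_13 = 742900.
X − Y + Z = 2674440 − 4862 + 742900 = 3412478.

3412478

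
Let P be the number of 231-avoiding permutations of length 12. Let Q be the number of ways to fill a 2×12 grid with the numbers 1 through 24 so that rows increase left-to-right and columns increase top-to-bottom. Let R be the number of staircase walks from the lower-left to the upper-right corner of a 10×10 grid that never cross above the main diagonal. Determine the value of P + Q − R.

399228

For any fixed pattern of length 3, the pattern-avoiding permutations of [12] number C_12. So P = C_12 = 208012.
Standard Young tableaux of shape 2×n are counted by C_n; here n = 12. So Q = C_12 = 208012.
Monotone paths in an n×n grid that stay weakly below the diagonal are counted by C_n; here n = 10. So R = C_10 = 16796.
P + Q − R = 208012 + 208012 − 16796 = 399228.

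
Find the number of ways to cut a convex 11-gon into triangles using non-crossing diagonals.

The number of triangulations of an 11-gon is the Catalan number C_9 (index = sides − 2).
C_9 = 4862.

4862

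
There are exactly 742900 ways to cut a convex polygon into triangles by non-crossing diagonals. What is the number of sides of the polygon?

Triangulations of a convex m-gon are counted by C_{m−2}; 742900 = C_13.
So m − 2 = 13, giving m = 15 sides.

15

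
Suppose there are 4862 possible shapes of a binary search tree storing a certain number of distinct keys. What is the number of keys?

9

Binary search tree shapes on n keys are counted by C_n. Since C_9 = 4862, the index is 9.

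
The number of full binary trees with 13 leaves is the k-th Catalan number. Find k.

A full binary tree with L leaves has L−1 internal nodes and is counted by C_{L−1}; L = 13 gives C_12.

12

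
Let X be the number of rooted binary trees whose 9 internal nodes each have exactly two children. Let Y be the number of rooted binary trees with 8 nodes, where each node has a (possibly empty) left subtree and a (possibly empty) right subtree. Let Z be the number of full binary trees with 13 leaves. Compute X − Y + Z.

211444

Full binary trees with n internal nodes are counted by C_n; here n = 9. So X = C_9 = 4862.
Binary trees (left/right distinguished) on n nodes are counted by C_n; here n = 8. So Y = C_8 = 1430.
A full binary tree with L leaves has L−1 internal nodes and is counted by C_{L−1}; L = 13 gives C_12. So Z = C_12 = 208012.
X − Y + Z = 4862 − 1430 + 208012 = 211444.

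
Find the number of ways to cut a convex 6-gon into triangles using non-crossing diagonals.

14

The number of triangulations of a 6-gon is the Catalan number C_4 (index = sides − 2).
C_4 = C_3 · 2(2·3+1)/(3+2) = 5 · 14/5 = 14.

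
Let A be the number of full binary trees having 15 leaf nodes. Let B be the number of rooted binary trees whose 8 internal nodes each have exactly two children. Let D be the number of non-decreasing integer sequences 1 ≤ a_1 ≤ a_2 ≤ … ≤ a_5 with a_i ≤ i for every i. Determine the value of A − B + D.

A full binary tree with L leaves has L−1 internal nodes and is counted by C_{L−1}; L = 15 gives C_14. So A = C_14 = 2674440.
The number of full binary trees on 8 internal nodes is the Catalan number C_8. So B = C_8 = 1430.
Weakly increasing sequences with a_i ≤ i biject with Dyck paths of semilength 5, so there are C_5. So D = C_5 = 42.
A − B + D = 2674440 − 1430 + 42 = 2673052.

2673052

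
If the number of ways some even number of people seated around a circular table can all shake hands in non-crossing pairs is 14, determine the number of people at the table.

8

Non-crossing handshake pairings of 2n people are counted by C_n. Since C_4 = 14, the index is 4.
So n = 4, and there are 2n = 8 people.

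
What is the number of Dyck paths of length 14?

429

Dyck paths of semilength n (length 2n) are counted by C_n; here n = 7.
C_7 = C_6 · 2(2·6+1)/(6+2) = 132 · 26/8 = 429.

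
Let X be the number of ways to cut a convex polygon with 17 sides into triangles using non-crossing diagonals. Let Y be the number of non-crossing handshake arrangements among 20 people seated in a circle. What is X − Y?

A convex 17-gon is triangulated into 15 triangles, and the number of such triangulations is the Catalan number C_{17−2} = C_15. So X = C_15 = 9694845.
Non-crossing handshake pairings of 2n people are counted by C_n; 20 people gives n = 10. So Y = C_10 = 16796.
X − Y = 9694845 − 16796 = 9678049.

9678049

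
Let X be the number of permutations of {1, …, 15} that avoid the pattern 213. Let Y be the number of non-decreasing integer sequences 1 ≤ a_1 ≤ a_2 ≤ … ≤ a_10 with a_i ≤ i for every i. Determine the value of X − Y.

Permutations of [n] avoiding any single length-3 pattern are counted by C_n; here n = 15. So X = C_15 = 9694845.
Such sub-staircase sequences of length n are counted by C_n; here n = 10. So Y = C_10 = 16796.
X − Y = 9694845 − 16796 = 9678049.

9678049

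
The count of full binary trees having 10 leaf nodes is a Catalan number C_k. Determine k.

A full binary tree with L leaves has L−1 internal nodes and is counted by C_{L−1}; L = 10 gives C_9.

9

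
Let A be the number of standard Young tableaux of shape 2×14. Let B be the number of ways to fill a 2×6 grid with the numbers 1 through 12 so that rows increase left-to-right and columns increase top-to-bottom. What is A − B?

Standard Young tableaux of shape 2×n are counted by C_n; here n = 14. So A = C_14 = 2674440.
By the hook-length formula (or a Dyck-path bijection), SYT of shape 2×6 number C_6. So B = C_6 = 132.
A − B = 2674440 − 132 = 2674308.

2674308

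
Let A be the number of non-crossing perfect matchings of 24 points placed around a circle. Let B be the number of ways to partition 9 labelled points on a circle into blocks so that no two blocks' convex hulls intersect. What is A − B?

203150

Non-crossing perfect matchings of 2n points on a circle are counted by C_n; with 24 points, n = 12. So A = C_12 = 208012.
Non-crossing partitions of an n-element set are counted by C_n; here n = 9. So B = C_9 = 4862.
A − B = 208012 − 4862 = 203150.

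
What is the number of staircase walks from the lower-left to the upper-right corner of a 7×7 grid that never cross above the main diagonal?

Sub-diagonal monotone paths from (0,0) to (7,7) biject with Dyck paths of semilength 7, giving C_7.
C_7 = C_6 · 2(2·6+1)/(6+2) = 132 · 26/8 = 429.

429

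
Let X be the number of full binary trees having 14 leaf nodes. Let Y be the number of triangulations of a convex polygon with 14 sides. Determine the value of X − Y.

Full binary trees with 14 leaves have 14−1 = 13 internal nodes, so there are C_13 of them. So X = C_13 = 742900.
The number of triangulations of a 14-gon is the Catalan number C_12 (index = sides − 2). So Y = C_12 = 208012.
X − Y = 742900 − 208012 = 534888.

534888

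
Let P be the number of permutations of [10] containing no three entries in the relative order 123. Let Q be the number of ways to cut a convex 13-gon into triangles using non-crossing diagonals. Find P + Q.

75582

For any fixed pattern of length 3, the pattern-avoiding permutations of [10] number C_10. So P = C_10 = 16796.
A convex 13-gon is triangulated into 11 triangles, and the number of such triangulations is the Catalan number C_{13−2} = C_11. So Q = C_11 = 58786.
P + Q = 16796 + 58786 = 75582.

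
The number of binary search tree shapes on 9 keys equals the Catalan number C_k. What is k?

Binary trees (left/right distinguished) on n nodes are counted by C_n; here n = 9.

9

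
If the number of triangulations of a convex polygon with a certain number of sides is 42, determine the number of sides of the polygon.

7

Triangulations of a convex m-gon are counted by C_{m−2}; 42 = C_5.
So m − 2 = 5, giving m = 7 sides.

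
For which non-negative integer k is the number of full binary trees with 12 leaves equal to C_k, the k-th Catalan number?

A full binary tree with L leaves has L−1 internal nodes and is counted by C_{L−1}; L = 12 gives C_11.

11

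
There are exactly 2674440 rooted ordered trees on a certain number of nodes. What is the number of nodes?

15

Rooted ordered trees on m nodes are counted by C_{m−1}. Since C_14 = 2674440, the index is 14.
So the index is 14, and the number of nodes is 14 + 1 = 15.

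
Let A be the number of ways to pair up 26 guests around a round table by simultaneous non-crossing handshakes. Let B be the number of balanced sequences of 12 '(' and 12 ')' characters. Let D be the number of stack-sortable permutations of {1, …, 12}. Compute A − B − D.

326876

With 26 = 2·13 people, non-crossing handshake pairings are non-crossing perfect matchings on a circle, counted by C_13. So A = C_13 = 742900.
Balanced strings of n pairs of brackets are counted by C_n; here n = 12. So B = C_12 = 208012.
By Knuth's characterisation, the stack-sortable permutations of length 12 are the 231-avoiders, numbering C_12. So D = C_12 = 208012.
A − B − D = 742900 − 208012 − 208012 = 326876.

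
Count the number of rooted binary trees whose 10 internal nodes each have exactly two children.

16796

Full binary trees with n internal nodes are counted by C_n; here n = 10.
C_10 = C(20,10)/11 = 184756/11 = 16796.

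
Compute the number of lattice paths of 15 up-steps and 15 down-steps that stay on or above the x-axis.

9694845

Paths of 15 up- and 15 down-steps that never dip below the axis are Dyck paths; their count is C_15.
C_15 = C_14 · 2(2·14+1)/(14+2) = 2674440 · 58/16 = 9694845.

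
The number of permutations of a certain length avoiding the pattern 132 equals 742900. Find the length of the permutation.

13

Permutations of [n] avoiding a fixed length-3 pattern are counted by C_n. Since C_13 = 742900, the index is 13.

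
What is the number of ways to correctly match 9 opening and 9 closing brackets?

4862

A balanced arrangement of 9 bracket pairs is a Dyck word of semilength 9, so the count is C_9.
C_9 = 4862.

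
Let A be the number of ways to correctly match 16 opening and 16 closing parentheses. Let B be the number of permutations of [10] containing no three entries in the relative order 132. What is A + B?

35374466

Balanced strings of n pairs of brackets are counted by C_n; here n = 16. So A = C_16 = 35357670.
Permutations of [n] avoiding any single length-3 pattern are counted by C_n; here n = 10. So B = C_10 = 16796.
A + B = 35357670 + 16796 = 35374466.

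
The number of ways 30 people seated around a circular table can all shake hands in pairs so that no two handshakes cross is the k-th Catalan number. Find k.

Non-crossing handshake pairings of 2n people are counted by C_n; 30 people gives n = 15.

15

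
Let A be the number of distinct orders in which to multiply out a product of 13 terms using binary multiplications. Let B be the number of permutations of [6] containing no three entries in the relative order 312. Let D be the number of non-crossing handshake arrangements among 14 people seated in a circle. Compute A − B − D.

Parenthesizations of m factors correspond to full binary trees with m leaves, counted by C_{m−1}; m = 13 gives C_12. So A = C_12 = 208012.
Permutations of [n] avoiding any single length-3 pattern are counted by C_n; here n = 6. So B = C_6 = 132.
Non-crossing handshake pairings of 2n people are counted by C_n; 14 people gives n = 7. So D = C_7 = 429.
A − B − D = 208012 − 132 − 429 = 207451.

207451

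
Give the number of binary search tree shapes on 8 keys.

1430

There are C_n binary search tree shapes on n keys; with n = 8 that is C_8.
C_8 = C(16,8)/9 = 12870/9 = 1430.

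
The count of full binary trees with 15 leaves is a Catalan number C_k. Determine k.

A full binary tree with L leaves has L−1 internal nodes and is counted by C_{L−1}; L = 15 gives C_14.

14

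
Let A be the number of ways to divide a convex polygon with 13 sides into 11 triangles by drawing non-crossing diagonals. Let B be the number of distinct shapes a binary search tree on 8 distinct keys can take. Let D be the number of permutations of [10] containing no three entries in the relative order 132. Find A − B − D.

40560

A convex 13-gon is triangulated into 11 triangles, and the number of such triangulations is the Catalan number C_{13−2} = C_11. So A = C_11 = 58786.
There are C_n binary search tree shapes on n keys; with n = 8 that is C_8. So B = C_8 = 1430.
Permutations of [n] avoiding any single length-3 pattern are counted by C_n; here n = 10. So D = C_10 = 16796.
A − B − D = 58786 − 1430 − 16796 = 40560.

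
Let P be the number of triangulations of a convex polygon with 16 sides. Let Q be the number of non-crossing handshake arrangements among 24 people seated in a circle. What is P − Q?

2466428

The number of triangulations of a 16-gon is the Catalan number C_14 (index = sides − 2). So P = C_14 = 2674440.
With 24 = 2·12 people, non-crossing handshake pairings are non-crossing perfect matchings on a circle, counted by C_12. So Q = C_12 = 208012.
P − Q = 2674440 − 208012 = 2466428.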